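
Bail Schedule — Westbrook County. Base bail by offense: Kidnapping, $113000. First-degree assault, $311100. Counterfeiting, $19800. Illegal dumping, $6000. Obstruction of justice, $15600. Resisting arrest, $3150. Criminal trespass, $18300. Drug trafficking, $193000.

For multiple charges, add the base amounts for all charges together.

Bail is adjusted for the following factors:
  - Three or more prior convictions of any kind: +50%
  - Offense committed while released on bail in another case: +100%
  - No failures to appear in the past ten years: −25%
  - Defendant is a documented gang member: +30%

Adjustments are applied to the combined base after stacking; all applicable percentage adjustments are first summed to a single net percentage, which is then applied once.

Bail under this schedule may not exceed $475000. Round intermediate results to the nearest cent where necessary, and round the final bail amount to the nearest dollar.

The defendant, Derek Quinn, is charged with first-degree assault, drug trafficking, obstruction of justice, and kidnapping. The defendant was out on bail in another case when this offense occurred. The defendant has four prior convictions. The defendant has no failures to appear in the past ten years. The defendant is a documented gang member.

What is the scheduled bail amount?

Base amounts from the schedule: first-degree assault $311100; drug trafficking $193000; obstruction of justice $15600; kidnapping $113000.
Stacking rule: sum of all bases. $311100 + $193000 + $15600 + $113000 = $632700.
Net percentage adjustment: +50% +100% −25% +30% = +155%. $632700 × 2.55 = $1613385.
Result $1613385 exceeds the maximum of $475000; bail is capped at $475000.

$475000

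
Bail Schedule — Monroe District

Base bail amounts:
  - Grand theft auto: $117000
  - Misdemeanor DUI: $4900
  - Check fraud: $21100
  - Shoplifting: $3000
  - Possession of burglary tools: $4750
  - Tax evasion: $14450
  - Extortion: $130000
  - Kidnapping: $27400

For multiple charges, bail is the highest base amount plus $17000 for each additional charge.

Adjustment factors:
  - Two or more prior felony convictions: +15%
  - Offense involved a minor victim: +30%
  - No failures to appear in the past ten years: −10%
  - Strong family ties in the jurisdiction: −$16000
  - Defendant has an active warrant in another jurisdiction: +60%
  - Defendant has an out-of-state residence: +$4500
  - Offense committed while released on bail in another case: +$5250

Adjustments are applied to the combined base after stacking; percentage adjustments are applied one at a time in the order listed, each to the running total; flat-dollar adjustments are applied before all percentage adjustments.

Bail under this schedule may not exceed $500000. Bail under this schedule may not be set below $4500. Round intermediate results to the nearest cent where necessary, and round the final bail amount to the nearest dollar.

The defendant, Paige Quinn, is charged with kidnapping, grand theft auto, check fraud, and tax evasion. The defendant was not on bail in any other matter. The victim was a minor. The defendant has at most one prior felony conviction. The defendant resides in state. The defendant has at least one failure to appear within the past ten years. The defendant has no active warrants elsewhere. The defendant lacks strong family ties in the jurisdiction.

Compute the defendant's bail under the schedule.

Base amounts from the schedule: kidnapping $27400; grand theft auto $117000; check fraud $21100; tax evasion $14450.
Stacking rule: highest base plus $17000 per additional charge. Highest is grand theft auto at $117000; 3 additional charges → +$51000. Combined base = $168000.
Offense involved a minor victim (+30%): $168000 × 1.3 = $218400.
$218400 is within the $500000 maximum.
$218400 is at or above the $4500 minimum.

$218400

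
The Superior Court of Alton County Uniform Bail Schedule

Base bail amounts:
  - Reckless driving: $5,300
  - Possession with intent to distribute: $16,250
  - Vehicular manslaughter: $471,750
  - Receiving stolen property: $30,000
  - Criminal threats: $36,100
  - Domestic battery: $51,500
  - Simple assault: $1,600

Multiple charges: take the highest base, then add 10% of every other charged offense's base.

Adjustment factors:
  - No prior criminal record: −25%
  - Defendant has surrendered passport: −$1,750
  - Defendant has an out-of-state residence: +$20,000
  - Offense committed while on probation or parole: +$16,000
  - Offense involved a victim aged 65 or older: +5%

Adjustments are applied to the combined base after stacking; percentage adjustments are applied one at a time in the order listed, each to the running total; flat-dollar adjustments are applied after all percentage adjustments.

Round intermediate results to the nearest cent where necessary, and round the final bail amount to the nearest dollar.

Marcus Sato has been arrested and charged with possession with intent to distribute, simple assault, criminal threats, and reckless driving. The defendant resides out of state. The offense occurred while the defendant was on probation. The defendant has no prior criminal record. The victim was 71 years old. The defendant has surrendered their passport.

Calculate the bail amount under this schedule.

$64,502

Base amounts from the schedule: possession with intent to distribute $16,250; simple assault $1,600; criminal threats $36,100; reckless driving $5,300.
Stacking rule: highest base plus 10% of each additional charge. Highest is criminal threats at $36,100. Additional: $16,250 × 10% = $1,625; $1,600 × 10% = $160; $5,300 × 10% = $530. Combined base = $36,100 + $2,315 = $38,415.
No prior criminal record (−25%): $38,415 × 0.75 = $28,811.25.
Offense involved a victim aged 65 or older (+5%): $28,811.25 × 1.05 = $30,251.81.
Defendant has surrendered passport (−$1,750 flat): $30,251.81 − $1,750 = $28,501.81.
Defendant has an out-of-state residence (+$20,000 flat): $28,501.81 + $20,000 = $48,501.81.
Offense committed while on probation or parole (+$16,000 flat): $48,501.81 + $16,000 = $64,501.81.
Rounded to the nearest dollar: $64,502.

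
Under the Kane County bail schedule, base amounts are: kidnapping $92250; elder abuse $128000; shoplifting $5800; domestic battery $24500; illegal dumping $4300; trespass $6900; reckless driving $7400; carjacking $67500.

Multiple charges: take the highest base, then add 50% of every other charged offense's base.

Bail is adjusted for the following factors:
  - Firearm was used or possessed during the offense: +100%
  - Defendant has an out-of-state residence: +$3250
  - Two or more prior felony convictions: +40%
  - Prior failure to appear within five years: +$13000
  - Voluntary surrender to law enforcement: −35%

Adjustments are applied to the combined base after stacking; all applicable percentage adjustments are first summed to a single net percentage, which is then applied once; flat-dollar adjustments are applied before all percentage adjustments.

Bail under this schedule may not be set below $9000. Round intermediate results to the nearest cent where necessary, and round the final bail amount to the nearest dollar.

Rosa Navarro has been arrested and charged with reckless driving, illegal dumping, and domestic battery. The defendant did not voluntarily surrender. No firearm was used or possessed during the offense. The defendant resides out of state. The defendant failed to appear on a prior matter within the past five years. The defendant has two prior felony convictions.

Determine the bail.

Base amounts from the schedule: reckless driving $7400; illegal dumping $4300; domestic battery $24500.
Stacking rule: highest base plus 50% of each additional charge. Highest is domestic battery at $24500. Additional: $7400 × 50% = $3700; $4300 × 50% = $2150. Combined base = $24500 + $5850 = $30350.
Defendant has an out-of-state residence (+$3250 flat): $30350 + $3250 = $33600.
Prior failure to appear within five years (+$13000 flat): $33600 + $13000 = $46600.
Two or more prior felony convictions (+40%): $46600 × 1.4 = $65240.
$65240 is at or above the $9000 minimum.

$65240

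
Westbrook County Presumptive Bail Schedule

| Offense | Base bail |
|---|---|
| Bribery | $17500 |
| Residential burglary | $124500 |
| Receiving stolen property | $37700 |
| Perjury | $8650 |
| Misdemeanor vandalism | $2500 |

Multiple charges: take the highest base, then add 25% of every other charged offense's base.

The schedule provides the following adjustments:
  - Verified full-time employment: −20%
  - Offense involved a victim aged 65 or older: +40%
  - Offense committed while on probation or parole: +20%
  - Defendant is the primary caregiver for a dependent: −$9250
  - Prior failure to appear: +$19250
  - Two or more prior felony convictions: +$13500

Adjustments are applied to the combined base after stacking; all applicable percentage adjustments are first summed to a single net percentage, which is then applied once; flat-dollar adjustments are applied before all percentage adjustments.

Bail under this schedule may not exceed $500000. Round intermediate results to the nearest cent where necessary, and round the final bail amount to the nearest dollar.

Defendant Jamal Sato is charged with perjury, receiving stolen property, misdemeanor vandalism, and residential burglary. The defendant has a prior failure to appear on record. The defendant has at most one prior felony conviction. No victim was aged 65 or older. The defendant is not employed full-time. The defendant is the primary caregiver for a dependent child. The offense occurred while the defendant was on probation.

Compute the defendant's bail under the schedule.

$176055

Base amounts from the schedule: perjury $8650; receiving stolen property $37700; misdemeanor vandalism $2500; residential burglary $124500.
Stacking rule: highest base plus 25% of each additional charge. Highest is residential burglary at $124500. Additional: $8650 × 25% = $2162.50; $37700 × 25% = $9425; $2500 × 25% = $625. Combined base = $124500 + $12212.50 = $136712.50.
Defendant is the primary caregiver for a dependent (−$9250 flat): $136712.50 − $9250 = $127462.50.
Prior failure to appear (+$19250 flat): $127462.50 + $19250 = $146712.50.
Offense committed while on probation or parole (+20%): $146712.50 × 1.2 = $176055.
$176055 is within the $500000 maximum.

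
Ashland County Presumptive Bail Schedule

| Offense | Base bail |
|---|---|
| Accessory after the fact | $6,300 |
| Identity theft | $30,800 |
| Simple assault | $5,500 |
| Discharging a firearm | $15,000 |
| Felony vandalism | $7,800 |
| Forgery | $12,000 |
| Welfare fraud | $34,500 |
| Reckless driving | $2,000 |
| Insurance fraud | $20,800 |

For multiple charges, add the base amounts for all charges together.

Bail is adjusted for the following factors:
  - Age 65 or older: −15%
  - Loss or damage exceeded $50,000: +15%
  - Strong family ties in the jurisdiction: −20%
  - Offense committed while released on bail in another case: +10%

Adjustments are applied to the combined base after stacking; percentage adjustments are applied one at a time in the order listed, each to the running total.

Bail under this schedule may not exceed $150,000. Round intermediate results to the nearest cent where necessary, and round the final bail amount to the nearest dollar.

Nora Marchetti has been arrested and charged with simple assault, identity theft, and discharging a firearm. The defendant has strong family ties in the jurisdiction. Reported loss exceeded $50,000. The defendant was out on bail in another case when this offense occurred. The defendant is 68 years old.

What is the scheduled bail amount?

$44,128

Base amounts from the schedule: simple assault $5,500; identity theft $30,800; discharging a firearm $15,000.
Stacking rule: sum of all bases. $5,500 + $30,800 + $15,000 = $51,300.
Age 65 or older (−15%): $51,300 × 0.85 = $43,605.
Loss or damage exceeded $50,000 (+15%): $43,605 × 1.15 = $50,145.75.
Strong family ties in the jurisdiction (−20%): $50,145.75 × 0.8 = $40,116.60.
Offense committed while released on bail in another case (+10%): $40,116.60 × 1.1 = $44,128.26.
$44,128.26 is within the $150,000 maximum.
Rounded to the nearest dollar: $44,128.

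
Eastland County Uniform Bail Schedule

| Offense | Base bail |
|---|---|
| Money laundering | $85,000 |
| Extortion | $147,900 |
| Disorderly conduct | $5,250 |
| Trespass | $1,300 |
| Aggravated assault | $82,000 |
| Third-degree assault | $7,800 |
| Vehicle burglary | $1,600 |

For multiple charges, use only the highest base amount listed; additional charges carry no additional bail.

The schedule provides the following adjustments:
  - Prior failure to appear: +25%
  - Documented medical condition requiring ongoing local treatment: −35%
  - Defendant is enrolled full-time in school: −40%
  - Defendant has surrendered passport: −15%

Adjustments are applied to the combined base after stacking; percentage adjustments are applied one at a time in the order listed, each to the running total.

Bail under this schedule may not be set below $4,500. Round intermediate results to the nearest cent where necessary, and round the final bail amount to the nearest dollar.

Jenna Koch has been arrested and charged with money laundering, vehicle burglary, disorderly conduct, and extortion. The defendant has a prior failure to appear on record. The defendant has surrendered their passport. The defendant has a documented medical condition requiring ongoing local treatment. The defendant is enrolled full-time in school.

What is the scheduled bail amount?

Base amounts from the schedule: money laundering $85,000; vehicle burglary $1,600; disorderly conduct $5,250; extortion $147,900.
Stacking rule: use the highest base only. Highest is extortion at $147,900. Combined base = $147,900.
Prior failure to appear (+25%): $147,900 × 1.25 = $184,875.
Documented medical condition requiring ongoing local treatment (−35%): $184,875 × 0.65 = $120,168.75.
Defendant is enrolled full-time in school (−40%): $120,168.75 × 0.6 = $72,101.25.
Defendant has surrendered passport (−15%): $72,101.25 × 0.85 = $61,286.06.
$61,286.06 is at or above the $4,500 minimum.
Rounded to the nearest dollar: $61,286.

$61,286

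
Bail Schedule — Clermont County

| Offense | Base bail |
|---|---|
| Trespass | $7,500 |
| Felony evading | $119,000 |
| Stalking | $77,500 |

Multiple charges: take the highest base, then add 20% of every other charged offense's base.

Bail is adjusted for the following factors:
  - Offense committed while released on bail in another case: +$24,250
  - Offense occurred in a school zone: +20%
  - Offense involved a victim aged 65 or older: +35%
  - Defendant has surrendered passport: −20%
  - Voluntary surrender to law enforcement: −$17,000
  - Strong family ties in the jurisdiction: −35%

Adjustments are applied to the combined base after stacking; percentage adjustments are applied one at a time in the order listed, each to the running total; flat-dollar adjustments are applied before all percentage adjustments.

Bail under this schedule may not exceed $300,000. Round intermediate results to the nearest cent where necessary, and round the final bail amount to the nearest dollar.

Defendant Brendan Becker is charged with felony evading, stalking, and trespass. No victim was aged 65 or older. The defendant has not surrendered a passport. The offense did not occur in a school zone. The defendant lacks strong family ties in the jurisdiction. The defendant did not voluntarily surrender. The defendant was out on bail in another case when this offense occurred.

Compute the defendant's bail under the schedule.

$160,250

Base amounts from the schedule: felony evading $119,000; stalking $77,500; trespass $7,500.
Stacking rule: highest base plus 20% of each additional charge. Highest is felony evading at $119,000. Additional: $77,500 × 20% = $15,500; $7,500 × 20% = $1,500. Combined base = $119,000 + $17,000 = $136,000.
Offense committed while released on bail in another case (+$24,250 flat): $136,000 + $24,250 = $160,250.
$160,250 is within the $300,000 maximum.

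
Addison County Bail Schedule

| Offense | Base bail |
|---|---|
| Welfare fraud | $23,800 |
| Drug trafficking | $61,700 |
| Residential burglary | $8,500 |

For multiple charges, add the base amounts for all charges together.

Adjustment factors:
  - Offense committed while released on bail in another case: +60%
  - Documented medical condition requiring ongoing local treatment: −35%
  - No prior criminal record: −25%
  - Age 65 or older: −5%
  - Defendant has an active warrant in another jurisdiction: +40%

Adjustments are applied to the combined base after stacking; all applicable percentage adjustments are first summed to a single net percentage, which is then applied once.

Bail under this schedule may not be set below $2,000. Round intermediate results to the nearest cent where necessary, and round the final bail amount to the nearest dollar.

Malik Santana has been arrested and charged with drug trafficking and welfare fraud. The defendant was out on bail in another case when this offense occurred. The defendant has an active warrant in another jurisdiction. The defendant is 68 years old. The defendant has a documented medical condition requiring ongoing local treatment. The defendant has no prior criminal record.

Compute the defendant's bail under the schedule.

Base amounts from the schedule: drug trafficking $61,700; welfare fraud $23,800.
Stacking rule: sum of all bases. $61,700 + $23,800 = $85,500.
Net percentage adjustment: +60% −35% −25% −5% +40% = +35%. $85,500 × 1.35 = $115,425.
$115,425 is at or above the $2,000 minimum.

$115,425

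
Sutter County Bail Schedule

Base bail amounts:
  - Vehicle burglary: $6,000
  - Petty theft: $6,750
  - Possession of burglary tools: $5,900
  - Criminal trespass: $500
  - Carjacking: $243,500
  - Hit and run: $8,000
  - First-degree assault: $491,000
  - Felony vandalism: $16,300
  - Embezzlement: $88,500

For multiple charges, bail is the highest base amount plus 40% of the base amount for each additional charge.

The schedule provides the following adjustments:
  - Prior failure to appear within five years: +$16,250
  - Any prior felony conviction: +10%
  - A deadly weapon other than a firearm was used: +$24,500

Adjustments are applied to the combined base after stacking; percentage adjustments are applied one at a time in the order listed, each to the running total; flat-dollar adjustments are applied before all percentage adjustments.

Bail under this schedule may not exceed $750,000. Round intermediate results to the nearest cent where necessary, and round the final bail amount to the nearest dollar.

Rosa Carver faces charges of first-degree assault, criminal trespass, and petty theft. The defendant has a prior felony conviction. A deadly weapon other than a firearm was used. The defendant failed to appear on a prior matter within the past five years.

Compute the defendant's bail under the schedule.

Base amounts from the schedule: first-degree assault $491,000; criminal trespass $500; petty theft $6,750.
Stacking rule: highest base plus 40% of each additional charge. Highest is first-degree assault at $491,000. Additional: $500 × 40% = $200; $6,750 × 40% = $2,700. Combined base = $491,000 + $2,900 = $493,900.
Prior failure to appear within five years (+$16,250 flat): $493,900 + $16,250 = $510,150.
A deadly weapon other than a firearm was used (+$24,500 flat): $510,150 + $24,500 = $534,650.
Any prior felony conviction (+10%): $534,650 × 1.1 = $588,115.
$588,115 is within the $750,000 maximum.

$588,115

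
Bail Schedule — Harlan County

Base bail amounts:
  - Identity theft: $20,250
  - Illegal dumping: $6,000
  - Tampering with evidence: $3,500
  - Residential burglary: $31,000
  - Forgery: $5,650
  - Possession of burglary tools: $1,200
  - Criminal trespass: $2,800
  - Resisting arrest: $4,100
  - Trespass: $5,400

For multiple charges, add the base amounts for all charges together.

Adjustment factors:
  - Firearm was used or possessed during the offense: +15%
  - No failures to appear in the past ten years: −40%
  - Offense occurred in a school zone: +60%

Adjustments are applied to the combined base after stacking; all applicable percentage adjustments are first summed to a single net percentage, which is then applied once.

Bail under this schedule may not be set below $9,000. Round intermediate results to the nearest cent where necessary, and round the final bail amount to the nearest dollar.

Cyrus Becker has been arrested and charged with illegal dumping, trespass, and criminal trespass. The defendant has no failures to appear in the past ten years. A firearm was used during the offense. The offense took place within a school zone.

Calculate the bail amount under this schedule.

$19,170

Base amounts from the schedule: illegal dumping $6,000; trespass $5,400; criminal trespass $2,800.
Stacking rule: sum of all bases. $6,000 + $5,400 + $2,800 = $14,200.
Net percentage adjustment: +15% −40% +60% = +35%. $14,200 × 1.35 = $19,170.
$19,170 is at or above the $9,000 minimum.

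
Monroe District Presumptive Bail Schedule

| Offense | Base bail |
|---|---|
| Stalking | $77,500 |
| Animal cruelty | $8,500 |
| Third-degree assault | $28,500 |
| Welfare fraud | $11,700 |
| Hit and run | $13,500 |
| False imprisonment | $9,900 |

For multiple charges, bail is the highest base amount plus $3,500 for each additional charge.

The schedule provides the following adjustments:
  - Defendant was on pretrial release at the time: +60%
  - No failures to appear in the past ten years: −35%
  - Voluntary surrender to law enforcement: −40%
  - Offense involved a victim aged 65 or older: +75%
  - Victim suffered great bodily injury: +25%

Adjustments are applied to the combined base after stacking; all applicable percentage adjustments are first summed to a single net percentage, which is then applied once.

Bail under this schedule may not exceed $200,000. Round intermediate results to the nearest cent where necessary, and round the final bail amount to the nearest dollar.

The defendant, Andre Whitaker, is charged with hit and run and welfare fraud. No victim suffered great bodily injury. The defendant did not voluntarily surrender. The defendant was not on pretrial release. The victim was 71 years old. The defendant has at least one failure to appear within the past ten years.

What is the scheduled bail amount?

$29,750

Base amounts from the schedule: hit and run $13,500; welfare fraud $11,700.
Stacking rule: highest base plus $3,500 per additional charge. Highest is hit and run at $13,500; 1 additional charge → +$3,500. Combined base = $17,000.
Offense involved a victim aged 65 or older (+75%): $17,000 × 1.75 = $29,750.
$29,750 is within the $200,000 maximum.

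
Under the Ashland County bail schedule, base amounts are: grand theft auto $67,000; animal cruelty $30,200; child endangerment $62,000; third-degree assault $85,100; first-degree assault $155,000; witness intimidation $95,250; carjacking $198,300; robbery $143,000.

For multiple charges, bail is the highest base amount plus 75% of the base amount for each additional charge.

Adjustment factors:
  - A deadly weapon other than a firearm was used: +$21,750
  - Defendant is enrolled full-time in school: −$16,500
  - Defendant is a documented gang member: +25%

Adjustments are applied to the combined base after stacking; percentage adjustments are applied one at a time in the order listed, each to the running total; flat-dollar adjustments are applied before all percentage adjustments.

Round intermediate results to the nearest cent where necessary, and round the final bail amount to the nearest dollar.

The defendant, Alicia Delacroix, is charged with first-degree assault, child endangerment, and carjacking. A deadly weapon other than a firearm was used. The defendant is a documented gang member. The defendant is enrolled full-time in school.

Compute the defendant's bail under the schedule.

Base amounts from the schedule: first-degree assault $155,000; child endangerment $62,000; carjacking $198,300.
Stacking rule: highest base plus 75% of each additional charge. Highest is carjacking at $198,300. Additional: $155,000 × 75% = $116,250; $62,000 × 75% = $46,500. Combined base = $198,300 + $162,750 = $361,050.
A deadly weapon other than a firearm was used (+$21,750 flat): $361,050 + $21,750 = $382,800.
Defendant is enrolled full-time in school (−$16,500 flat): $382,800 − $16,500 = $366,300.
Defendant is a documented gang member (+25%): $366,300 × 1.25 = $457,875.

$457,875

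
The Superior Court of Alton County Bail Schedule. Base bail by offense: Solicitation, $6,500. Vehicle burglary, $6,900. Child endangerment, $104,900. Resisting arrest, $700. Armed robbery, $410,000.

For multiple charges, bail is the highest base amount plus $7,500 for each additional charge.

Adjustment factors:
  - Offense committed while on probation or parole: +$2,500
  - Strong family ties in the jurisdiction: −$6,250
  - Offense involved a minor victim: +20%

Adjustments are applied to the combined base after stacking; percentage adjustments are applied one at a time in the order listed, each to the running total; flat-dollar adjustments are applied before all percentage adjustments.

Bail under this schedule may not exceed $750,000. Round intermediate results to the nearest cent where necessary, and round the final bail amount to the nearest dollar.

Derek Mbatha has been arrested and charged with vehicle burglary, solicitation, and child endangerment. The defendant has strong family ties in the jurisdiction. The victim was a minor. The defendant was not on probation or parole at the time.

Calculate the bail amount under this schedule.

$136,380

Base amounts from the schedule: vehicle burglary $6,900; solicitation $6,500; child endangerment $104,900.
Stacking rule: highest base plus $7,500 per additional charge. Highest is child endangerment at $104,900; 2 additional charges → +$15,000. Combined base = $119,900.
Strong family ties in the jurisdiction (−$6,250 flat): $119,900 − $6,250 = $113,650.
Offense involved a minor victim (+20%): $113,650 × 1.2 = $136,380.
$136,380 is within the $750,000 maximum.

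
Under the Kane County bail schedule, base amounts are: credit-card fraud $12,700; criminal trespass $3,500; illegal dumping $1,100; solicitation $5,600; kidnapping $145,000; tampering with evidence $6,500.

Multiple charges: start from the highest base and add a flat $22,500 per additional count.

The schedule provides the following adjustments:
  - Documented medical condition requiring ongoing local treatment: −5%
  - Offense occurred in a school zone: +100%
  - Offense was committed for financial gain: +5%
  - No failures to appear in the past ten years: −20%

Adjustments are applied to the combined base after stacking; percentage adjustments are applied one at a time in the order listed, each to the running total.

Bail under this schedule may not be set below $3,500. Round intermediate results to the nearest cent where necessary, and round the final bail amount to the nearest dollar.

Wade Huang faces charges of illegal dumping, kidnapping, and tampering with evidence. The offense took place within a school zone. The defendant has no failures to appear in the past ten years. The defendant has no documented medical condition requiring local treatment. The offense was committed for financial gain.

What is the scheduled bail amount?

$319,200

Base amounts from the schedule: illegal dumping $1,100; kidnapping $145,000; tampering with evidence $6,500.
Stacking rule: highest base plus $22,500 per additional charge. Highest is kidnapping at $145,000; 2 additional charges → +$45,000. Combined base = $190,000.
Offense occurred in a school zone (+100%): $190,000 × 2 = $380,000.
Offense was committed for financial gain (+5%): $380,000 × 1.05 = $399,000.
No failures to appear in the past ten years (−20%): $399,000 × 0.8 = $319,200.
$319,200 is at or above the $3,500 minimum.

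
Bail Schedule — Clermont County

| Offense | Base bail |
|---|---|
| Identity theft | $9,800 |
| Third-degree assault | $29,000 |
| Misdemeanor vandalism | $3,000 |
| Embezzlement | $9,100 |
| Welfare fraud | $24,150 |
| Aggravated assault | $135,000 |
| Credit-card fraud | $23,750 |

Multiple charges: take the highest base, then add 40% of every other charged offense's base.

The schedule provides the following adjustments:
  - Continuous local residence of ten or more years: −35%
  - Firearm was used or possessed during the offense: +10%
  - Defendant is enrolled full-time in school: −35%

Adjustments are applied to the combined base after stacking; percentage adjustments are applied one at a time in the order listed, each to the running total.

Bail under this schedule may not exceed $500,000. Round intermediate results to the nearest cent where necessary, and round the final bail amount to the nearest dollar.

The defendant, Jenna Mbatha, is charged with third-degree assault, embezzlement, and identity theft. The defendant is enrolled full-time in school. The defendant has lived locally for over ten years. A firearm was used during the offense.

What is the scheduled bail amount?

$16,991

Base amounts from the schedule: third-degree assault $29,000; embezzlement $9,100; identity theft $9,800.
Stacking rule: highest base plus 40% of each additional charge. Highest is third-degree assault at $29,000. Additional: $9,100 × 40% = $3,640; $9,800 × 40% = $3,920. Combined base = $29,000 + $7,560 = $36,560.
Continuous local residence of ten or more years (−35%): $36,560 × 0.65 = $23,764.
Firearm was used or possessed during the offense (+10%): $23,764 × 1.1 = $26,140.40.
Defendant is enrolled full-time in school (−35%): $26,140.40 × 0.65 = $16,991.26.
$16,991.26 is within the $500,000 maximum.
Rounded to the nearest dollar: $16,991.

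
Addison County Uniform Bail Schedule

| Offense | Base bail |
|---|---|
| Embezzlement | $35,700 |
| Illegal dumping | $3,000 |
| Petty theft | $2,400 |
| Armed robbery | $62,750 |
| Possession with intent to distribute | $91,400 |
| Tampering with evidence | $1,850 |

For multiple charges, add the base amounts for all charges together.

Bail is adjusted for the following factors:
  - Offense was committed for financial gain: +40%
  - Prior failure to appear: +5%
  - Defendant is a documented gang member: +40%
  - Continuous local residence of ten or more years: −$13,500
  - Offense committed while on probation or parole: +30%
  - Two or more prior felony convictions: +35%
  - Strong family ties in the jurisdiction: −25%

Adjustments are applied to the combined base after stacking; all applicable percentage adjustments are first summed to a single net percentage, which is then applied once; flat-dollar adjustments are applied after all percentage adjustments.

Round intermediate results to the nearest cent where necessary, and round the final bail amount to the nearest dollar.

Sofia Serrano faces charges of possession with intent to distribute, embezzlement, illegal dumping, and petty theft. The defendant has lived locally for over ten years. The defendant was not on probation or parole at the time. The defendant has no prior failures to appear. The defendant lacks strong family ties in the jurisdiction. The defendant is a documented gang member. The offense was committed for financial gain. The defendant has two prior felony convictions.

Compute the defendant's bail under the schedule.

$271,375

Base amounts from the schedule: possession with intent to distribute $91,400; embezzlement $35,700; illegal dumping $3,000; petty theft $2,400.
Stacking rule: sum of all bases. $91,400 + $35,700 + $3,000 + $2,400 = $132,500.
Net percentage adjustment: +40% +40% +35% = +115%. $132,500 × 2.15 = $284,875.
Continuous local residence of ten or more years (−$13,500 flat): $284,875 − $13,500 = $271,375.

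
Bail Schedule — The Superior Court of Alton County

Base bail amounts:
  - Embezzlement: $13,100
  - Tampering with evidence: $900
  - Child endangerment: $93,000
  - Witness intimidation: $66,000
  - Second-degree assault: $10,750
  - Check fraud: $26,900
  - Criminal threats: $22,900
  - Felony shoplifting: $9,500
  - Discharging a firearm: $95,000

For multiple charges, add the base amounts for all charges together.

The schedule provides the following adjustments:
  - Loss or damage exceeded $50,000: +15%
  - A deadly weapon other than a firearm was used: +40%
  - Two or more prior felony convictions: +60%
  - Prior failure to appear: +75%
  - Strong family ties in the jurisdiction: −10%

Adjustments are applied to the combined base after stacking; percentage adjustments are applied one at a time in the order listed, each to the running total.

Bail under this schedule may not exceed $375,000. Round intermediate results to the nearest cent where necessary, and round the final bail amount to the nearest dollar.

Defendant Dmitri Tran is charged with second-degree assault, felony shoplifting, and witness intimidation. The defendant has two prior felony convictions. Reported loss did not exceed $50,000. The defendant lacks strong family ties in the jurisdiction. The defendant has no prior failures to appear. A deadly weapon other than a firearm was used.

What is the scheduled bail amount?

Base amounts from the schedule: second-degree assault $10,750; felony shoplifting $9,500; witness intimidation $66,000.
Stacking rule: sum of all bases. $10,750 + $9,500 + $66,000 = $86,250.
A deadly weapon other than a firearm was used (+40%): $86,250 × 1.4 = $120,750.
Two or more prior felony convictions (+60%): $120,750 × 1.6 = $193,200.
$193,200 is within the $375,000 maximum.

$193,200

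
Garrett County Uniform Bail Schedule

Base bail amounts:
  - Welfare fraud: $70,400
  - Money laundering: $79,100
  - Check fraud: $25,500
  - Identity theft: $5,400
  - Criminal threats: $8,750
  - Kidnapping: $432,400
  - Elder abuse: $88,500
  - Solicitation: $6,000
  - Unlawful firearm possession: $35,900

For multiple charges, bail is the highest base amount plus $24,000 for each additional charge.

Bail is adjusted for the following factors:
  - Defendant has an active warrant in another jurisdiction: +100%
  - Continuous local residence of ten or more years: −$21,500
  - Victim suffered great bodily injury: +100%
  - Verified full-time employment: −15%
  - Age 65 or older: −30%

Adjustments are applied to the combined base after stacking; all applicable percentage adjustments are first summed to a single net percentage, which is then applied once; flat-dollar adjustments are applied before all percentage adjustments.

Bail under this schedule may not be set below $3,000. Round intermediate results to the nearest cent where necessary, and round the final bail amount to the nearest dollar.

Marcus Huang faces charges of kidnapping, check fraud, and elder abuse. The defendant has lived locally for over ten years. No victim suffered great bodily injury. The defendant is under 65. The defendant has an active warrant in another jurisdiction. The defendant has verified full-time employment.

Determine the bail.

Base amounts from the schedule: kidnapping $432,400; check fraud $25,500; elder abuse $88,500.
Stacking rule: highest base plus $24,000 per additional charge. Highest is kidnapping at $432,400; 2 additional charges → +$48,000. Combined base = $480,400.
Continuous local residence of ten or more years (−$21,500 flat): $480,400 − $21,500 = $458,900.
Net percentage adjustment: +100% −15% = +85%. $458,900 × 1.85 = $848,965.
$848,965 is at or above the $3,000 minimum.

$848,965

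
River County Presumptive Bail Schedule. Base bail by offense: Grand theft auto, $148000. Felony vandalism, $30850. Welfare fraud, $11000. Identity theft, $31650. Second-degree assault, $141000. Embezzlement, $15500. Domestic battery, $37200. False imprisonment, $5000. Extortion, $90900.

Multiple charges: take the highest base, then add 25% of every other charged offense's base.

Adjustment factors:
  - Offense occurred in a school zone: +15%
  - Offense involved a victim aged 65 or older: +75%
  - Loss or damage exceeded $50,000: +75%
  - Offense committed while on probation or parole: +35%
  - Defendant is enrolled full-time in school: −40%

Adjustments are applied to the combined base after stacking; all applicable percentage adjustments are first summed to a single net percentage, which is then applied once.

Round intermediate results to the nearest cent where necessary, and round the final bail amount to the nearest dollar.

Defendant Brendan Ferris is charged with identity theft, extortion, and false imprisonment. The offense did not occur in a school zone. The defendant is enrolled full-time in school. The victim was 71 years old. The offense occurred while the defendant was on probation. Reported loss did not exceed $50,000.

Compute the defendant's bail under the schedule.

$170106

Base amounts from the schedule: identity theft $31650; extortion $90900; false imprisonment $5000.
Stacking rule: highest base plus 25% of each additional charge. Highest is extortion at $90900. Additional: $31650 × 25% = $7912.50; $5000 × 25% = $1250. Combined base = $90900 + $9162.50 = $100062.50.
Net percentage adjustment: +75% +35% −40% = +70%. $100062.50 × 1.7 = $170106.25.
Rounded to the nearest dollar: $170106.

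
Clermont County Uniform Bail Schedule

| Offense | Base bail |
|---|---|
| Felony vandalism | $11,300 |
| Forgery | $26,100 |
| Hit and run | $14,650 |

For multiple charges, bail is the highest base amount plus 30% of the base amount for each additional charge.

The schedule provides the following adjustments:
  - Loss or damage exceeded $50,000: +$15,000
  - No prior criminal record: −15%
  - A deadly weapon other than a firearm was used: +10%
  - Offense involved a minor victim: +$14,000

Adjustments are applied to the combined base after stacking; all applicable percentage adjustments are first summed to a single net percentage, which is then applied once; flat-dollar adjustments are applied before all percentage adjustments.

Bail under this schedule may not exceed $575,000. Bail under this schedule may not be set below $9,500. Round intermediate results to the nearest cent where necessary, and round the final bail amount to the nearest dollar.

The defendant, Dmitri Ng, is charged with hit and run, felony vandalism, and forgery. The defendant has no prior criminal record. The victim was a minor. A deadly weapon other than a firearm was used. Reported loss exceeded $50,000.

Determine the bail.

Base amounts from the schedule: hit and run $14,650; felony vandalism $11,300; forgery $26,100.
Stacking rule: highest base plus 30% of each additional charge. Highest is forgery at $26,100. Additional: $14,650 × 30% = $4,395; $11,300 × 30% = $3,390. Combined base = $26,100 + $7,785 = $33,885.
Loss or damage exceeded $50,000 (+$15,000 flat): $33,885 + $15,000 = $48,885.
Offense involved a minor victim (+$14,000 flat): $48,885 + $14,000 = $62,885.
Net percentage adjustment: −15% +10% = −5%. $62,885 × 0.95 = $59,740.75.
$59,740.75 is within the $575,000 maximum.
$59,740.75 is at or above the $9,500 minimum.
Rounded to the nearest dollar: $59,741.

$59,741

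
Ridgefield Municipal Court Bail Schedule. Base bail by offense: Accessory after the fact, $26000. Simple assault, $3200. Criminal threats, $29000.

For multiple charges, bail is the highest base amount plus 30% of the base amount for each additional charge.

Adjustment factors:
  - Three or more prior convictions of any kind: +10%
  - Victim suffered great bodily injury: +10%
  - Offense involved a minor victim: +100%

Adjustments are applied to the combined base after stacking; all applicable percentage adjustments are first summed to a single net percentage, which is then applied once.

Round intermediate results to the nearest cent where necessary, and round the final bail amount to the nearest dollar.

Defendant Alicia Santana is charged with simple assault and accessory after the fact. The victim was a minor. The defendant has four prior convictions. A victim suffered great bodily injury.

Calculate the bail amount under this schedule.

$59312

Base amounts from the schedule: simple assault $3200; accessory after the fact $26000.
Stacking rule: highest base plus 30% of each additional charge. Highest is accessory after the fact at $26000. Additional: $3200 × 30% = $960. Combined base = $26000 + $960 = $26960.
Net percentage adjustment: +10% +10% +100% = +120%. $26960 × 2.2 = $59312.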